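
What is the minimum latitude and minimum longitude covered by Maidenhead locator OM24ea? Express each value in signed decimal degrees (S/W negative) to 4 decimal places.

Field O=14, M=12: +14·20° lon, +12·10° lat → SW at lon 100°, lat 30°.
Square 2, 4: +2·2° lon, +4·1° lat → SW at lon 104°, lat 34°.
Subsquare e=4, a=0: +4·0.0833333° lon, +0·0.0416667° lat → SW at lon 104.333°, lat 34°.
latitude 34.0000, longitude 104.3333.

34.0000, 104.3333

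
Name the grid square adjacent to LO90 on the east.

MO00

Longitude square 9; +1 → 10, wraps to 0, carry into field.
Longitude field L = 11; +1 → 12 = M.
The latitude characters are unchanged.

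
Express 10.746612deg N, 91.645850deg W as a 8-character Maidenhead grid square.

Shift to the Maidenhead origin (180°W, 90°S): lon 88.35415, lat 100.74661.
Field: 88.35415/20 → 4 → E, 100.74661/10 → 10 → K; chars EK.
Square: 8.35415/2 → 4, 0.74661/1 → 0; chars 40.
Subsquare: 0.35415/0.0833333 → 4 → e, 0.74661/0.0416667 → 17 → r; chars er.
Extended square: 0.02082/0.00833333 → 2, 0.03828/0.00416667 → 9; chars 29.

EK40er29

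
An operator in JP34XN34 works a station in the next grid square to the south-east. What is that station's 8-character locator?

Longitude extended square 3; +1 → 4.
Latitude extended square 4; −1 → 3.

JP34xn43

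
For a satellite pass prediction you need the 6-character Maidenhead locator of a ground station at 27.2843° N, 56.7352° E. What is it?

LL87ig

Shift to the Maidenhead origin (180°W, 90°S): lon 236.7352, lat 117.2843.
Field: 236.7352/20 → 11 → L, 117.2843/10 → 11 → L; chars LL.
Square: 16.7352/2 → 8, 7.2843/1 → 7; chars 87.
Subsquare: 0.7352/0.0833333 → 8 → i, 0.2843/0.0416667 → 6 → g; chars ig.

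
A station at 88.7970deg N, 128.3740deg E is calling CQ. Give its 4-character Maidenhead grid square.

PR48

Add 180° to longitude and 90° to latitude: 308.37, 178.80.
Field: 308.37/20 → 15 → P, 178.80/10 → 17 → R; chars PR.
Square: 8.37/2 → 4, 8.80/1 → 8; chars 48.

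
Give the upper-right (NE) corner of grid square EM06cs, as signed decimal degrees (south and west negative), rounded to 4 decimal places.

Field E=4, M=12: +4·20° lon, +12·10° lat → SW at lon -100°, lat 30°.
Square 0, 6: +0·2° lon, +6·1° lat → SW at lon -100°, lat 36°.
Subsquare c=2, s=18: +2·0.0833333° lon, +18·0.0416667° lat → SW at lon -99.8333°, lat 36.75°.
Cell spans 0.0833333° lon × 0.0416667° lat. NE corner is SW corner plus one full cell.
latitude 36.7917, longitude -99.7500.

36.7917, -99.7500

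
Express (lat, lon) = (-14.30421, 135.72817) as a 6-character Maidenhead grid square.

Offset from 180°W / 90°S: lon 315.7282°, lat 75.6958°.
Field (20°×10°, letters A–R): lon ⌊315.7282/20⌋ = 15 → P; lat ⌊75.6958/10⌋ = 7 → H.
Square (2°×1°, digits 0–9): lon ⌊15.7282/2⌋ = 7; lat ⌊5.6958/1⌋ = 5.
Subsquare (5′×2.5′, letters a–x): lon ⌊1.7282/0.0833333⌋ = 20 → u; lat ⌊0.6958/0.0416667⌋ = 16 → q.

PH75uq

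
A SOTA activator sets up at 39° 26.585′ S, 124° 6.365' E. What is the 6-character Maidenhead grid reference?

PF20bn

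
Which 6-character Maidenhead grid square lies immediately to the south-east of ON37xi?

Longitude subsquare x = 23; +1 → 24, wraps to 0 = a, carry into square.
Longitude square 3; +1 → 4.
Latitude subsquare i = 8; −1 → 7 = h.

ON47ah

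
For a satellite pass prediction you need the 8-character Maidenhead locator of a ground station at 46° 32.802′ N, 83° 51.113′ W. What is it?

EN86bn71

Add 180° to longitude and 90° to latitude: 96.14812, 136.54670.
Field (20°×10°, letters A–R): lon ⌊96.14812/20⌋ = 4 → E; lat ⌊136.54670/10⌋ = 13 → N.
Square (2°×1°, digits 0–9): lon ⌊16.14812/2⌋ = 8; lat ⌊6.54670/1⌋ = 6.
Subsquare (5′×2.5′, letters a–x): lon ⌊0.14812/0.0833333⌋ = 1 → b; lat ⌊0.54670/0.0416667⌋ = 13 → n.
Extended square (30″×15″, digits 0–9): lon ⌊0.06478/0.00833333⌋ = 7; lat ⌊0.00503/0.00416667⌋ = 1.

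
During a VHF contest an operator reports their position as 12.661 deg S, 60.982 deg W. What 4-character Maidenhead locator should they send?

Shift to the Maidenhead origin (180°W, 90°S): lon 119.02, lat 77.34.
Field (20°×10°, letters A–R): lon ⌊119.02/20⌋ = 5 → F; lat ⌊77.34/10⌋ = 7 → H.
Square (2°×1°, digits 0–9): lon ⌊19.02/2⌋ = 9; lat ⌊7.34/1⌋ = 7.

FH97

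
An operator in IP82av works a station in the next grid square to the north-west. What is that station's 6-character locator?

IP72xw

Longitude subsquare a = 0; −1 → -1, wraps to 23 = x, carry into square.
Longitude square 8; −1 → 7.
Latitude subsquare v = 21; +1 → 22 = w.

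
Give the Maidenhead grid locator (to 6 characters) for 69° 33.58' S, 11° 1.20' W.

IC40lk

Offset from 180°W / 90°S: lon 168.9800°, lat 20.4403°.
Field: 168.9800/20 → 8 → I, 20.4403/10 → 2 → C; chars IC.
Square: 8.9800/2 → 4, 0.4403/1 → 0; chars 40.
Subsquare: 0.9800/0.0833333 → 11 → l, 0.4403/0.0416667 → 10 → k; chars lk.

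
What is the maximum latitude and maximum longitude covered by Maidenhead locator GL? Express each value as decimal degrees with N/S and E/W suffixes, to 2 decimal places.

30.00° N, 40.00° W

Field G=6, L=11: +6·20° lon, +11·10° lat → SW at lon -60°, lat 20°.
Cell spans 20° lon × 10° lat. NE corner is SW corner plus one full cell.
latitude 30.00° N, longitude 40.00° W.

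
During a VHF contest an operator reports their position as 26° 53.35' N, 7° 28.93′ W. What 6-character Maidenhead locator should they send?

IL66gv

Add 180° to longitude and 90° to latitude: 172.5178, 116.8892.
Field: 172.5178/20 → 8 → I, 116.8892/10 → 11 → L; chars IL.
Square: 12.5178/2 → 6, 6.8892/1 → 6; chars 66.
Subsquare: 0.5178/0.0833333 → 6 → g, 0.8892/0.0416667 → 21 → v; chars gv.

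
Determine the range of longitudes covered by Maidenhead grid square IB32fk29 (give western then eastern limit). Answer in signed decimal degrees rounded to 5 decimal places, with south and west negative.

-13.56667, -13.55833

Field I=8, B=1: +8·20° lon, +1·10° lat → SW at lon -20°, lat -80°.
Square 3, 2: +3·2° lon, +2·1° lat → SW at lon -14°, lat -78°.
Subsquare f=5, k=10: +5·0.0833333° lon, +10·0.0416667° lat → SW at lon -13.5833°, lat -77.5833°.
Extended square 2, 9: +2·0.00833333° lon, +9·0.00416667° lat → SW at lon -13.5667°, lat -77.5458°.
Cell spans 0.00833333° lon × 0.00416667° lat.
west -13.56667, east -13.55833.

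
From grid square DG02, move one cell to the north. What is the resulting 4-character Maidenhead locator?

Latitude square 2; +1 → 3.
The longitude characters are unchanged.

DG03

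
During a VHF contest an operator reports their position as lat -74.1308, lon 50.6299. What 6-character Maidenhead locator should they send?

Add 180° to longitude and 90° to latitude: 230.6299, 15.8692.
Field: lon ⌊230.6299/20⌋ = 11 → L; lat ⌊15.8692/10⌋ = 1 → B.
Square: lon ⌊10.6299/2⌋ = 5; lat ⌊5.8692/1⌋ = 5.
Subsquare: lon ⌊0.6299/0.0833333⌋ = 7 → h; lat ⌊0.8692/0.0416667⌋ = 20 → u.

LB55hu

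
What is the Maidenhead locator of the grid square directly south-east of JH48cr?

JH48dq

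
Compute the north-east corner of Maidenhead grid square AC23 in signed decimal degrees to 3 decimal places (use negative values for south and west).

-66.000, -174.000

Field A=0, C=2: +0·20° lon, +2·10° lat → SW at lon -180°, lat -70°.
Square 2, 3: +2·2° lon, +3·1° lat → SW at lon -176°, lat -67°.
Cell spans 2° lon × 1° lat. NE corner is SW corner plus one full cell.
latitude -66.000, longitude -174.000.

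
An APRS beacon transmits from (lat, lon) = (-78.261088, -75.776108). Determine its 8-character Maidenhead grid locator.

FB21cr67

Add 180° to longitude and 90° to latitude: 104.22389, 11.73891.
Field: 104.22389/20 → 5 → F, 11.73891/10 → 1 → B; chars FB.
Square: 4.22389/2 → 2, 1.73891/1 → 1; chars 21.
Subsquare: 0.22389/0.0833333 → 2 → c, 0.73891/0.0416667 → 17 → r; chars cr.
Extended square: 0.05723/0.00833333 → 6, 0.03058/0.00416667 → 7; chars 67.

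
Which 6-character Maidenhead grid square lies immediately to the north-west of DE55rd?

DE55qe

Longitude subsquare r = 17; −1 → 16 = q.
Latitude subsquare d = 3; +1 → 4 = e.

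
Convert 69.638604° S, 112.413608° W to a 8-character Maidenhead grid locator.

DC30ti06

Shift to the Maidenhead origin (180°W, 90°S): lon 67.58639, lat 20.36140.
Field: lon ⌊67.58639/20⌋ = 3 → D; lat ⌊20.36140/10⌋ = 2 → C.
Square: lon ⌊7.58639/2⌋ = 3; lat ⌊0.36140/1⌋ = 0.
Subsquare: lon ⌊1.58639/0.0833333⌋ = 19 → t; lat ⌊0.36140/0.0416667⌋ = 8 → i.
Extended square: lon ⌊0.00306/0.00833333⌋ = 0; lat ⌊0.02806/0.00416667⌋ = 6.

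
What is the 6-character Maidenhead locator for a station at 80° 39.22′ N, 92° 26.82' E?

NR60fp

Shift to the Maidenhead origin (180°W, 90°S): lon 272.4470, lat 170.6537.
Field: 272.4470/20 → 13 → N, 170.6537/10 → 17 → R; chars NR.
Square: 12.4470/2 → 6, 0.6537/1 → 0; chars 60.
Subsquare: 0.4470/0.0833333 → 5 → f, 0.6537/0.0416667 → 15 → p; chars fp.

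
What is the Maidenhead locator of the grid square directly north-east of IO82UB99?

IO82vc00

Longitude extended square 9; +1 → 10, wraps to 0, carry into subsquare.
Longitude subsquare u = 20; +1 → 21 = v.
Latitude extended square 9; +1 → 10, wraps to 0, carry into subsquare.
Latitude subsquare b = 1; +1 → 2 = c.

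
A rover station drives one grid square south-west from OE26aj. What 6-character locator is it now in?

OE16xi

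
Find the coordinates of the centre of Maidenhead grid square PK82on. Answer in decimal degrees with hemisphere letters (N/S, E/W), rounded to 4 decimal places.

Field P=15, K=10: +15·20° lon, +10·10° lat → SW at lon 120°, lat 10°.
Square 8, 2: +8·2° lon, +2·1° lat → SW at lon 136°, lat 12°.
Subsquare o=14, n=13: +14·0.0833333° lon, +13·0.0416667° lat → SW at lon 137.167°, lat 12.5417°.
Cell spans 0.0833333° lon × 0.0416667° lat. Centre is SW corner plus half of each.
latitude 12.5625° N, longitude 137.2083° E.

12.5625° N, 137.2083° E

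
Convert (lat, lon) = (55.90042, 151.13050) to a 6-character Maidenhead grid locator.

Offset from 180°W / 90°S: lon 331.1305°, lat 145.9004°.
Field: lon ⌊331.1305/20⌋ = 16 → Q; lat ⌊145.9004/10⌋ = 14 → O.
Square: lon ⌊11.1305/2⌋ = 5; lat ⌊5.9004/1⌋ = 5.
Subsquare: lon ⌊1.1305/0.0833333⌋ = 13 → n; lat ⌊0.9004/0.0416667⌋ = 21 → v.

QO55nv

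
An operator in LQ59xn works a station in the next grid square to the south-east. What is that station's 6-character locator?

Longitude subsquare x = 23; +1 → 24, wraps to 0 = a, carry into square.
Longitude square 5; +1 → 6.
Latitude subsquare n = 13; −1 → 12 = m.

LQ69am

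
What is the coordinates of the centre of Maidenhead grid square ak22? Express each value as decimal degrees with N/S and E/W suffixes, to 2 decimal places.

12.50° N, 175.00° W

Field A=0, K=10: +0·20° lon, +10·10° lat → SW at lon -180°, lat 10°.
Square 2, 2: +2·2° lon, +2·1° lat → SW at lon -176°, lat 12°.
Cell spans 2° lon × 1° lat. Centre is SW corner plus half of each.
latitude 12.50° N, longitude 175.00° W.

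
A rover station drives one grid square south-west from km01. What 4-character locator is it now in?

JM90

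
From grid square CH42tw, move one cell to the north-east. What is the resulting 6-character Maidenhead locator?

CH42ux

Longitude subsquare t = 19; +1 → 20 = u.
Latitude subsquare w = 22; +1 → 23 = x.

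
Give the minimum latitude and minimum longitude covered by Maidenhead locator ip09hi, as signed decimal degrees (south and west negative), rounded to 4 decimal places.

69.3333, -19.4167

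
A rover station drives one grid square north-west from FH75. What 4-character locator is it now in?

FH66

Longitude square 7; −1 → 6.
Latitude square 5; +1 → 6.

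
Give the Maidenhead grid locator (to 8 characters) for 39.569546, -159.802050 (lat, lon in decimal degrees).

BM09cn36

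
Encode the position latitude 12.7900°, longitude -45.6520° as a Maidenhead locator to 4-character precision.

GK72

Add 180° to longitude and 90° to latitude: 134.35, 102.79.
Field: 134.35/20 → 6 → G, 102.79/10 → 10 → K; chars GK.
Square: 14.35/2 → 7, 2.79/1 → 2; chars 72.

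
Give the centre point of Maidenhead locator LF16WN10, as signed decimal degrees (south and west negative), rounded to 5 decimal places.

-33.45625, 43.84583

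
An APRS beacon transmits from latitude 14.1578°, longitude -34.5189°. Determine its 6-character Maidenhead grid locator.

HK24rd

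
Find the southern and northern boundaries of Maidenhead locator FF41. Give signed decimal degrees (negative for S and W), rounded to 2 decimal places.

Field F=5, F=5: +5·20° lon, +5·10° lat → SW at lon -80°, lat -40°.
Square 4, 1: +4·2° lon, +1·1° lat → SW at lon -72°, lat -39°.
Cell spans 2° lon × 1° lat.
south -39.00, north -38.00.

-39.00, -38.00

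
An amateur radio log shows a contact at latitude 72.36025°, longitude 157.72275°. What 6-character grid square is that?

QQ82ui

Shift to the Maidenhead origin (180°W, 90°S): lon 337.7228, lat 162.3603.
Field: 337.7228/20 → 16 → Q, 162.3603/10 → 16 → Q; chars QQ.
Square: 17.7228/2 → 8, 2.3603/1 → 2; chars 82.
Subsquare: 1.7228/0.0833333 → 20 → u, 0.3603/0.0416667 → 8 → i; chars ui.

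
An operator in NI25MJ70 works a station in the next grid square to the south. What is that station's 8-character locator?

Latitude extended square 0; −1 → -1, wraps to 9, carry into subsquare.
Latitude subsquare j = 9; −1 → 8 = i.
The longitude characters are unchanged.

NI25mi79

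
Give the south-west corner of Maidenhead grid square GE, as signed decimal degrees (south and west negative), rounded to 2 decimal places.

Field G=6, E=4: +6·20° lon, +4·10° lat → SW at lon -60°, lat -50°.
latitude -50.00, longitude -60.00.

-50.00, -60.00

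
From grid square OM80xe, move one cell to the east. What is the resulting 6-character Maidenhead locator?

Longitude subsquare x = 23; +1 → 24, wraps to 0 = a, carry into square.
Longitude square 8; +1 → 9.
The latitude characters are unchanged.

OM90ae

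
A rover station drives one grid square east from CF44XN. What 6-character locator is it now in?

Longitude subsquare x = 23; +1 → 24, wraps to 0 = a, carry into square.
Longitude square 4; +1 → 5.
The latitude characters are unchanged.

CF54an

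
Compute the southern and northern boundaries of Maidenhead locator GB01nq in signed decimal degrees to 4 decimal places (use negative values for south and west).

-78.3333, -78.2917

Field G=6, B=1: +6·20° lon, +1·10° lat → SW at lon -60°, lat -80°.
Square 0, 1: +0·2° lon, +1·1° lat → SW at lon -60°, lat -79°.
Subsquare n=13, q=16: +13·0.0833333° lon, +16·0.0416667° lat → SW at lon -58.9167°, lat -78.3333°.
Cell spans 0.0833333° lon × 0.0416667° lat.
south -78.3333, north -78.2917.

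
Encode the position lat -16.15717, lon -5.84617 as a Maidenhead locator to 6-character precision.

IH73bu

Add 180° to longitude and 90° to latitude: 174.1538, 73.8428.
Field: lon ⌊174.1538/20⌋ = 8 → I; lat ⌊73.8428/10⌋ = 7 → H.
Square: lon ⌊14.1538/2⌋ = 7; lat ⌊3.8428/1⌋ = 3.
Subsquare: lon ⌊0.1538/0.0833333⌋ = 1 → b; lat ⌊0.8428/0.0416667⌋ = 20 → u.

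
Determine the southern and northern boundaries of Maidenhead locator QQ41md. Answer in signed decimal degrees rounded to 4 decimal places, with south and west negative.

71.1250, 71.1667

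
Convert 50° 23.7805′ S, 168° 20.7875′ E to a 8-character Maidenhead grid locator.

Add 180° to longitude and 90° to latitude: 348.34646, 39.60366.
Field: lon ⌊348.34646/20⌋ = 17 → R; lat ⌊39.60366/10⌋ = 3 → D.
Square: lon ⌊8.34646/2⌋ = 4; lat ⌊9.60366/1⌋ = 9.
Subsquare: lon ⌊0.34646/0.0833333⌋ = 4 → e; lat ⌊0.60366/0.0416667⌋ = 14 → o.
Extended square: lon ⌊0.01312/0.00833333⌋ = 1; lat ⌊0.02033/0.00416667⌋ = 4.

RD49eo14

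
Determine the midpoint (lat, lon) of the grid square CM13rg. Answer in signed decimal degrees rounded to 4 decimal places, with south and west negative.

33.2708, -136.5417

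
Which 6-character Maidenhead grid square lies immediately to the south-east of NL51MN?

NL51nm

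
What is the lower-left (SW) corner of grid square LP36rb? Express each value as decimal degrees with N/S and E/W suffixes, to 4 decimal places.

66.0417° N, 47.4167° E

Field L=11, P=15: +11·20° lon, +15·10° lat → SW at lon 40°, lat 60°.
Square 3, 6: +3·2° lon, +6·1° lat → SW at lon 46°, lat 66°.
Subsquare r=17, b=1: +17·0.0833333° lon, +1·0.0416667° lat → SW at lon 47.4167°, lat 66.0417°.
latitude 66.0417° N, longitude 47.4167° E.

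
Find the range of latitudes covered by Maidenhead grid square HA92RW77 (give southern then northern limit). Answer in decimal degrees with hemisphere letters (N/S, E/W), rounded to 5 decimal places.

87.05417° S, 87.05000° S

Field H=7, A=0: +7·20° lon, +0·10° lat → SW at lon -40°, lat -90°.
Square 9, 2: +9·2° lon, +2·1° lat → SW at lon -22°, lat -88°.
Subsquare r=17, w=22: +17·0.0833333° lon, +22·0.0416667° lat → SW at lon -20.5833°, lat -87.0833°.
Extended square 7, 7: +7·0.00833333° lon, +7·0.00416667° lat → SW at lon -20.525°, lat -87.0542°.
Cell spans 0.00833333° lon × 0.00416667° lat.
south 87.05417° S, north 87.05000° S.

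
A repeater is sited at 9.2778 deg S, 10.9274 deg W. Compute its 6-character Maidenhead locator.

II40mr

Offset from 180°W / 90°S: lon 169.0726°, lat 80.7222°.
Field: lon ⌊169.0726/20⌋ = 8 → I; lat ⌊80.7222/10⌋ = 8 → I.
Square: lon ⌊9.0726/2⌋ = 4; lat ⌊0.7222/1⌋ = 0.
Subsquare: lon ⌊1.0726/0.0833333⌋ = 12 → m; lat ⌊0.7222/0.0416667⌋ = 17 → r.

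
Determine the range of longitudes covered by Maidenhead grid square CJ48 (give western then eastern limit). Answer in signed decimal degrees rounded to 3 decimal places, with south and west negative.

-132.000, -130.000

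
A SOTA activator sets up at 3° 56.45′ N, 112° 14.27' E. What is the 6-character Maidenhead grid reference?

OJ63cw

Offset from 180°W / 90°S: lon 292.2378°, lat 93.9408°.
Field (20°×10°, letters A–R): 292.2378/20 → 14 → O, 93.9408/10 → 9 → J; chars OJ.
Square (2°×1°, digits 0–9): 12.2378/2 → 6, 3.9408/1 → 3; chars 63.
Subsquare (5′×2.5′, letters a–x): 0.2378/0.0833333 → 2 → c, 0.9408/0.0416667 → 22 → w; chars cw.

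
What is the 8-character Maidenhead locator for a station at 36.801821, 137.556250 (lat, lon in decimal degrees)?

Add 180° to longitude and 90° to latitude: 317.55625, 126.80182.
Field (20°×10°, letters A–R): 317.55625/20 → 15 → P, 126.80182/10 → 12 → M; chars PM.
Square (2°×1°, digits 0–9): 17.55625/2 → 8, 6.80182/1 → 6; chars 86.
Subsquare (5′×2.5′, letters a–x): 1.55625/0.0833333 → 18 → s, 0.80182/0.0416667 → 19 → t; chars st.
Extended square (30″×15″, digits 0–9): 0.05625/0.00833333 → 6, 0.01015/0.00416667 → 2; chars 62.

PM86st62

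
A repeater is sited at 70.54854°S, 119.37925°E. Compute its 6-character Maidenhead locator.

OB99qk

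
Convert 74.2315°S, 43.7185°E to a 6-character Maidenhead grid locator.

LB15us

Offset from 180°W / 90°S: lon 223.7185°, lat 15.7685°.
Field: lon ⌊223.7185/20⌋ = 11 → L; lat ⌊15.7685/10⌋ = 1 → B.
Square: lon ⌊3.7185/2⌋ = 1; lat ⌊5.7685/1⌋ = 5.
Subsquare: lon ⌊1.7185/0.0833333⌋ = 20 → u; lat ⌊0.7685/0.0416667⌋ = 18 → s.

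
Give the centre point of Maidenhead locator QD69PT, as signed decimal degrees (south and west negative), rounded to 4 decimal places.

-50.1875, 153.2917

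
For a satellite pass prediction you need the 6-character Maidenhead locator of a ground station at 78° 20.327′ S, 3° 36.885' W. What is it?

IB81ep

Add 180° to longitude and 90° to latitude: 176.3853, 11.6612.
Field: 176.3853/20 → 8 → I, 11.6612/10 → 1 → B; chars IB.
Square: 16.3853/2 → 8, 1.6612/1 → 1; chars 81.
Subsquare: 0.3853/0.0833333 → 4 → e, 0.6612/0.0416667 → 15 → p; chars ep.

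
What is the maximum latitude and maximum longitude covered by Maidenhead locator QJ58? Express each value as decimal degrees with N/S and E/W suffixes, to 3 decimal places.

Field Q=16, J=9: +16·20° lon, +9·10° lat → SW at lon 140°, lat 0°.
Square 5, 8: +5·2° lon, +8·1° lat → SW at lon 150°, lat 8°.
Cell spans 2° lon × 1° lat. NE corner is SW corner plus one full cell.
latitude 9.000° N, longitude 152.000° E.

9.000° N, 152.000° E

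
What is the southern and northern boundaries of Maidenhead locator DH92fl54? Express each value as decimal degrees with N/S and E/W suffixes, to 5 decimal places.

Field D=3, H=7: +3·20° lon, +7·10° lat → SW at lon -120°, lat -20°.
Square 9, 2: +9·2° lon, +2·1° lat → SW at lon -102°, lat -18°.
Subsquare f=5, l=11: +5·0.0833333° lon, +11·0.0416667° lat → SW at lon -101.583°, lat -17.5417°.
Extended square 5, 4: +5·0.00833333° lon, +4·0.00416667° lat → SW at lon -101.542°, lat -17.525°.
Cell spans 0.00833333° lon × 0.00416667° lat.
south 17.52500° S, north 17.52083° S.

17.52500° S, 17.52083° S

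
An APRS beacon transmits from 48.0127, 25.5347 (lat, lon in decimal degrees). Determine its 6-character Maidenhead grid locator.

KN28sa

Shift to the Maidenhead origin (180°W, 90°S): lon 205.5347, lat 138.0127.
Field: lon ⌊205.5347/20⌋ = 10 → K; lat ⌊138.0127/10⌋ = 13 → N.
Square: lon ⌊5.5347/2⌋ = 2; lat ⌊8.0127/1⌋ = 8.
Subsquare: lon ⌊1.5347/0.0833333⌋ = 18 → s; lat ⌊0.0127/0.0416667⌋ = 0 → a.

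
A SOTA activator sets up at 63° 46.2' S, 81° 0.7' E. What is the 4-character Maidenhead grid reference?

Add 180° to longitude and 90° to latitude: 261.01, 26.23.
Field: 261.01/20 → 13 → N, 26.23/10 → 2 → C; chars NC.
Square: 1.01/2 → 0, 6.23/1 → 6; chars 06.

NC06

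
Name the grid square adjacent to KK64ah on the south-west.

Longitude subsquare a = 0; −1 → -1, wraps to 23 = x, carry into square.
Longitude square 6; −1 → 5.
Latitude subsquare h = 7; −1 → 6 = g.

KK54xg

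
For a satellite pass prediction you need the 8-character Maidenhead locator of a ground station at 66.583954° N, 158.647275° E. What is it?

Offset from 180°W / 90°S: lon 338.64728°, lat 156.58395°.
Field: 338.64728/20 → 16 → Q, 156.58395/10 → 15 → P; chars QP.
Square: 18.64728/2 → 9, 6.58395/1 → 6; chars 96.
Subsquare: 0.64728/0.0833333 → 7 → h, 0.58395/0.0416667 → 14 → o; chars ho.
Extended square: 0.06394/0.00833333 → 7, 0.00062/0.00416667 → 0; chars 70.

QP96ho70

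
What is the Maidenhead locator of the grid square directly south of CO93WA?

Latitude subsquare a = 0; −1 → -1, wraps to 23 = x, carry into square.
Latitude square 3; −1 → 2.
The longitude characters are unchanged.

CO92wx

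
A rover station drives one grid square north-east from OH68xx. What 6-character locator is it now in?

Longitude subsquare x = 23; +1 → 24, wraps to 0 = a, carry into square.
Longitude square 6; +1 → 7.
Latitude subsquare x = 23; +1 → 24, wraps to 0 = a, carry into square.
Latitude square 8; +1 → 9.

OH79aa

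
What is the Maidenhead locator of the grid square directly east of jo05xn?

Longitude subsquare x = 23; +1 → 24, wraps to 0 = a, carry into square.
Longitude square 0; +1 → 1.
The latitude characters are unchanged.

JO15an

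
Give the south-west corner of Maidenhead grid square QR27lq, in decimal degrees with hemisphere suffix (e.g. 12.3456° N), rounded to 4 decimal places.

87.6667° N, 144.9167° E

Field Q=16, R=17: +16·20° lon, +17·10° lat → SW at lon 140°, lat 80°.
Square 2, 7: +2·2° lon, +7·1° lat → SW at lon 144°, lat 87°.
Subsquare l=11, q=16: +11·0.0833333° lon, +16·0.0416667° lat → SW at lon 144.917°, lat 87.6667°.
latitude 87.6667° N, longitude 144.9167° E.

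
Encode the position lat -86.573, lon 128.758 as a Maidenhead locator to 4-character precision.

Offset from 180°W / 90°S: lon 308.76°, lat 3.43°.
Field (20°×10°, letters A–R): 308.76/20 → 15 → P, 3.43/10 → 0 → A; chars PA.
Square (2°×1°, digits 0–9): 8.76/2 → 4, 3.43/1 → 3; chars 43.

PA43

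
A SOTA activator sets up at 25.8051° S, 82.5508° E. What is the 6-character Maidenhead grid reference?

Add 180° to longitude and 90° to latitude: 262.5508, 64.1949.
Field: 262.5508/20 → 13 → N, 64.1949/10 → 6 → G; chars NG.
Square: 2.5508/2 → 1, 4.1949/1 → 4; chars 14.
Subsquare: 0.5508/0.0833333 → 6 → g, 0.1949/0.0416667 → 4 → e; chars ge.

NG14ge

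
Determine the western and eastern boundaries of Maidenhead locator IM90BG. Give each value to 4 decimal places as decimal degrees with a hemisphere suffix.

Field I=8, M=12: +8·20° lon, +12·10° lat → SW at lon -20°, lat 30°.
Square 9, 0: +9·2° lon, +0·1° lat → SW at lon -2°, lat 30°.
Subsquare b=1, g=6: +1·0.0833333° lon, +6·0.0416667° lat → SW at lon -1.91667°, lat 30.25°.
Cell spans 0.0833333° lon × 0.0416667° lat.
west 1.9167° W, east 1.8333° W.

1.9167° W, 1.8333° W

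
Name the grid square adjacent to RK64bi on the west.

RK64ai

Longitude subsquare b = 1; −1 → 0 = a.
The latitude characters are unchanged.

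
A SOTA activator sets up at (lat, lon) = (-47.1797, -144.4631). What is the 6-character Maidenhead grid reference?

Add 180° to longitude and 90° to latitude: 35.5369, 42.8203.
Field: lon ⌊35.5369/20⌋ = 1 → B; lat ⌊42.8203/10⌋ = 4 → E.
Square: lon ⌊15.5369/2⌋ = 7; lat ⌊2.8203/1⌋ = 2.
Subsquare: lon ⌊1.5369/0.0833333⌋ = 18 → s; lat ⌊0.8203/0.0416667⌋ = 19 → t.

BE72st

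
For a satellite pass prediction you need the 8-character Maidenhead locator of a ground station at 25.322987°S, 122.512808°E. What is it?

PG14gq12

Shift to the Maidenhead origin (180°W, 90°S): lon 302.51281, lat 64.67701.
Field: 302.51281/20 → 15 → P, 64.67701/10 → 6 → G; chars PG.
Square: 2.51281/2 → 1, 4.67701/1 → 4; chars 14.
Subsquare: 0.51281/0.0833333 → 6 → g, 0.67701/0.0416667 → 16 → q; chars gq.
Extended square: 0.01281/0.00833333 → 1, 0.01035/0.00416667 → 2; chars 12.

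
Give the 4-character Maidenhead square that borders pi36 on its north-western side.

PI27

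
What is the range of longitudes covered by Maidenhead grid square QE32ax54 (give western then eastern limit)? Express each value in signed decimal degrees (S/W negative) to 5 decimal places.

146.04167, 146.05000

Field Q=16, E=4: +16·20° lon, +4·10° lat → SW at lon 140°, lat -50°.
Square 3, 2: +3·2° lon, +2·1° lat → SW at lon 146°, lat -48°.
Subsquare a=0, x=23: +0·0.0833333° lon, +23·0.0416667° lat → SW at lon 146°, lat -47.0417°.
Extended square 5, 4: +5·0.00833333° lon, +4·0.00416667° lat → SW at lon 146.042°, lat -47.025°.
Cell spans 0.00833333° lon × 0.00416667° lat.
west 146.04167, east 146.05000.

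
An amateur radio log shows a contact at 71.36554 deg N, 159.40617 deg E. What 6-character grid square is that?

Add 180° to longitude and 90° to latitude: 339.4062, 161.3655.
Field: 339.4062/20 → 16 → Q, 161.3655/10 → 16 → Q; chars QQ.
Square: 19.4062/2 → 9, 1.3655/1 → 1; chars 91.
Subsquare: 1.4062/0.0833333 → 16 → q, 0.3655/0.0416667 → 8 → i; chars qi.

QQ91qi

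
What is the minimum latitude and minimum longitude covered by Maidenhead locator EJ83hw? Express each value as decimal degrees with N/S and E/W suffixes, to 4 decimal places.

3.9167° N, 83.4167° W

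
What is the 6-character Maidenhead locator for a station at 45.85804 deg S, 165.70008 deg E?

Offset from 180°W / 90°S: lon 345.7001°, lat 44.1420°.
Field (20°×10°, letters A–R): 345.7001/20 → 17 → R, 44.1420/10 → 4 → E; chars RE.
Square (2°×1°, digits 0–9): 5.7001/2 → 2, 4.1420/1 → 4; chars 24.
Subsquare (5′×2.5′, letters a–x): 1.7001/0.0833333 → 20 → u, 0.1420/0.0416667 → 3 → d; chars ud.

RE24ud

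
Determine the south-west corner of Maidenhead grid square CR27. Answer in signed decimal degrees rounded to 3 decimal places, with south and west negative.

Field C=2, R=17: +2·20° lon, +17·10° lat → SW at lon -140°, lat 80°.
Square 2, 7: +2·2° lon, +7·1° lat → SW at lon -136°, lat 87°.
latitude 87.000, longitude -136.000.

87.000, -136.000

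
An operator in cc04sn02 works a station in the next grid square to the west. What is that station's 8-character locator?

CC04rn92

Longitude extended square 0; −1 → -1, wraps to 9, carry into subsquare.
Longitude subsquare s = 18; −1 → 17 = r.
The latitude characters are unchanged.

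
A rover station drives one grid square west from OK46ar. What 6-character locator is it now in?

Longitude subsquare a = 0; −1 → -1, wraps to 23 = x, carry into square.
Longitude square 4; −1 → 3.
The latitude characters are unchanged.

OK36xr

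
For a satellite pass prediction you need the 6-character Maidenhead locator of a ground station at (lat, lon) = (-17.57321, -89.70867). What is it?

EH52dk

Offset from 180°W / 90°S: lon 90.2913°, lat 72.4268°.
Field (20°×10°, letters A–R): 90.2913/20 → 4 → E, 72.4268/10 → 7 → H; chars EH.
Square (2°×1°, digits 0–9): 10.2913/2 → 5, 2.4268/1 → 2; chars 52.
Subsquare (5′×2.5′, letters a–x): 0.2913/0.0833333 → 3 → d, 0.4268/0.0416667 → 10 → k; chars dk.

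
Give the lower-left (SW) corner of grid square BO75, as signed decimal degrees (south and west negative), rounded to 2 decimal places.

Field B=1, O=14: +1·20° lon, +14·10° lat → SW at lon -160°, lat 50°.
Square 7, 5: +7·2° lon, +5·1° lat → SW at lon -146°, lat 55°.
latitude 55.00, longitude -146.00.

55.00, -146.00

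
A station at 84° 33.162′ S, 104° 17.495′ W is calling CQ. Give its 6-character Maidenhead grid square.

Shift to the Maidenhead origin (180°W, 90°S): lon 75.7084, lat 5.4473.
Field (20°×10°, letters A–R): lon ⌊75.7084/20⌋ = 3 → D; lat ⌊5.4473/10⌋ = 0 → A.
Square (2°×1°, digits 0–9): lon ⌊15.7084/2⌋ = 7; lat ⌊5.4473/1⌋ = 5.
Subsquare (5′×2.5′, letters a–x): lon ⌊1.7084/0.0833333⌋ = 20 → u; lat ⌊0.4473/0.0416667⌋ = 10 → k.

DA75uk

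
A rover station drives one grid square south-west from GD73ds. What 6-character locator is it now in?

Longitude subsquare d = 3; −1 → 2 = c.
Latitude subsquare s = 18; −1 → 17 = r.

GD73cr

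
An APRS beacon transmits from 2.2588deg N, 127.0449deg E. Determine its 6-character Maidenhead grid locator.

Add 180° to longitude and 90° to latitude: 307.0449, 92.2588.
Field (20°×10°, letters A–R): lon ⌊307.0449/20⌋ = 15 → P; lat ⌊92.2588/10⌋ = 9 → J.
Square (2°×1°, digits 0–9): lon ⌊7.0449/2⌋ = 3; lat ⌊2.2588/1⌋ = 2.
Subsquare (5′×2.5′, letters a–x): lon ⌊1.0449/0.0833333⌋ = 12 → m; lat ⌊0.2588/0.0416667⌋ = 6 → g.

PJ32mg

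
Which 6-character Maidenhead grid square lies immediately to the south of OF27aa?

OF26ax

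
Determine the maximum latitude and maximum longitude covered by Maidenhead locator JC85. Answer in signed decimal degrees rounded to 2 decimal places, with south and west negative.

-64.00, 18.00

Field J=9, C=2: +9·20° lon, +2·10° lat → SW at lon 0°, lat -70°.
Square 8, 5: +8·2° lon, +5·1° lat → SW at lon 16°, lat -65°.
Cell spans 2° lon × 1° lat. NE corner is SW corner plus one full cell.
latitude -64.00, longitude 18.00.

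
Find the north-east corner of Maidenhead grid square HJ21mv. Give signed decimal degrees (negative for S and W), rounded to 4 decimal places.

Field H=7, J=9: +7·20° lon, +9·10° lat → SW at lon -40°, lat 0°.
Square 2, 1: +2·2° lon, +1·1° lat → SW at lon -36°, lat 1°.
Subsquare m=12, v=21: +12·0.0833333° lon, +21·0.0416667° lat → SW at lon -35°, lat 1.875°.
Cell spans 0.0833333° lon × 0.0416667° lat. NE corner is SW corner plus one full cell.
latitude 1.9167, longitude -34.9167.

1.9167, -34.9167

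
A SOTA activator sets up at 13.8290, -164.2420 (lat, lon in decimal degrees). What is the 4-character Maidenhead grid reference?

AK73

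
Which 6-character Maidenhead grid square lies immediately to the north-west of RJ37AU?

RJ27xv

Longitude subsquare a = 0; −1 → -1, wraps to 23 = x, carry into square.
Longitude square 3; −1 → 2.
Latitude subsquare u = 20; +1 → 21 = v.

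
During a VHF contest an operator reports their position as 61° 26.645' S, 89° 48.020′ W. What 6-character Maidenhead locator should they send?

EC58cn

Shift to the Maidenhead origin (180°W, 90°S): lon 90.1997, lat 28.5559.
Field: 90.1997/20 → 4 → E, 28.5559/10 → 2 → C; chars EC.
Square: 10.1997/2 → 5, 8.5559/1 → 8; chars 58.
Subsquare: 0.1997/0.0833333 → 2 → c, 0.5559/0.0416667 → 13 → n; chars cn.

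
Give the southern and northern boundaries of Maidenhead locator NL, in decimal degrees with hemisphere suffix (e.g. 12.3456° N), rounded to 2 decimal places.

Field N=13, L=11: +13·20° lon, +11·10° lat → SW at lon 80°, lat 20°.
Cell spans 20° lon × 10° lat.
south 20.00° N, north 30.00° N.

20.00° N, 30.00° N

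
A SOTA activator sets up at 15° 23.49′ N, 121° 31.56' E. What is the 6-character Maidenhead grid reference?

PK05sj

Offset from 180°W / 90°S: lon 301.5260°, lat 105.3915°.
Field: lon ⌊301.5260/20⌋ = 15 → P; lat ⌊105.3915/10⌋ = 10 → K.
Square: lon ⌊1.5260/2⌋ = 0; lat ⌊5.3915/1⌋ = 5.
Subsquare: lon ⌊1.5260/0.0833333⌋ = 18 → s; lat ⌊0.3915/0.0416667⌋ = 9 → j.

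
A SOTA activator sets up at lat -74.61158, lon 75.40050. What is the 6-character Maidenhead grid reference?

Shift to the Maidenhead origin (180°W, 90°S): lon 255.4005, lat 15.3884.
Field: 255.4005/20 → 12 → M, 15.3884/10 → 1 → B; chars MB.
Square: 15.4005/2 → 7, 5.3884/1 → 5; chars 75.
Subsquare: 1.4005/0.0833333 → 16 → q, 0.3884/0.0416667 → 9 → j; chars qj.

MB75qj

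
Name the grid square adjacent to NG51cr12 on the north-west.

Longitude extended square 1; −1 → 0.
Latitude extended square 2; +1 → 3.

NG51cr03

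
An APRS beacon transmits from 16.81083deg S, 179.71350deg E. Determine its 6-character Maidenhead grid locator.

Add 180° to longitude and 90° to latitude: 359.7135, 73.1892.
Field (20°×10°, letters A–R): 359.7135/20 → 17 → R, 73.1892/10 → 7 → H; chars RH.
Square (2°×1°, digits 0–9): 19.7135/2 → 9, 3.1892/1 → 3; chars 93.
Subsquare (5′×2.5′, letters a–x): 1.7135/0.0833333 → 20 → u, 0.1892/0.0416667 → 4 → e; chars ue.

RH93ue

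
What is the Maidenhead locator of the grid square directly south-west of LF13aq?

LF03xp

Longitude subsquare a = 0; −1 → -1, wraps to 23 = x, carry into square.
Longitude square 1; −1 → 0.
Latitude subsquare q = 16; −1 → 15 = p.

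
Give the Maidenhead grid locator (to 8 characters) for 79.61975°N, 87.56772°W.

EQ69fo18

Offset from 180°W / 90°S: lon 92.43228°, lat 169.61975°.
Field (20°×10°, letters A–R): 92.43228/20 → 4 → E, 169.61975/10 → 16 → Q; chars EQ.
Square (2°×1°, digits 0–9): 12.43228/2 → 6, 9.61975/1 → 9; chars 69.
Subsquare (5′×2.5′, letters a–x): 0.43228/0.0833333 → 5 → f, 0.61975/0.0416667 → 14 → o; chars fo.
Extended square (30″×15″, digits 0–9): 0.01561/0.00833333 → 1, 0.03642/0.00416667 → 8; chars 18.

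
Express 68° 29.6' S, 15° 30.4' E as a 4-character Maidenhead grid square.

JC71

Offset from 180°W / 90°S: lon 195.51°, lat 21.51°.
Field: lon ⌊195.51/20⌋ = 9 → J; lat ⌊21.51/10⌋ = 2 → C.
Square: lon ⌊15.51/2⌋ = 7; lat ⌊1.51/1⌋ = 1.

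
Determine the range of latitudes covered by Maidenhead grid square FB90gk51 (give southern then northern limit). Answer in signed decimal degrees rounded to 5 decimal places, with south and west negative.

-79.57917, -79.57500

Field F=5, B=1: +5·20° lon, +1·10° lat → SW at lon -80°, lat -80°.
Square 9, 0: +9·2° lon, +0·1° lat → SW at lon -62°, lat -80°.
Subsquare g=6, k=10: +6·0.0833333° lon, +10·0.0416667° lat → SW at lon -61.5°, lat -79.5833°.
Extended square 5, 1: +5·0.00833333° lon, +1·0.00416667° lat → SW at lon -61.4583°, lat -79.5792°.
Cell spans 0.00833333° lon × 0.00416667° lat.
south -79.57917, north -79.57500.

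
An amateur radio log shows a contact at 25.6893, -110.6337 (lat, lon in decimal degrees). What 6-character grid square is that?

Add 180° to longitude and 90° to latitude: 69.3663, 115.6893.
Field (20°×10°, letters A–R): 69.3663/20 → 3 → D, 115.6893/10 → 11 → L; chars DL.
Square (2°×1°, digits 0–9): 9.3663/2 → 4, 5.6893/1 → 5; chars 45.
Subsquare (5′×2.5′, letters a–x): 1.3663/0.0833333 → 16 → q, 0.6893/0.0416667 → 16 → q; chars qq.

DL45qq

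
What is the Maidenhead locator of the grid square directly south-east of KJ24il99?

Longitude extended square 9; +1 → 10, wraps to 0, carry into subsquare.
Longitude subsquare i = 8; +1 → 9 = j.
Latitude extended square 9; −1 → 8.

KJ24jl08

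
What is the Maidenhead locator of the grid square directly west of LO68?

LO58

Longitude square 6; −1 → 5.
The latitude characters are unchanged.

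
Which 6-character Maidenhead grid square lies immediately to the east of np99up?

NP99vp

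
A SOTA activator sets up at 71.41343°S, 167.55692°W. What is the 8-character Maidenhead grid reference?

AB68fo30

Shift to the Maidenhead origin (180°W, 90°S): lon 12.44308, lat 18.58657.
Field (20°×10°, letters A–R): lon ⌊12.44308/20⌋ = 0 → A; lat ⌊18.58657/10⌋ = 1 → B.
Square (2°×1°, digits 0–9): lon ⌊12.44308/2⌋ = 6; lat ⌊8.58657/1⌋ = 8.
Subsquare (5′×2.5′, letters a–x): lon ⌊0.44308/0.0833333⌋ = 5 → f; lat ⌊0.58657/0.0416667⌋ = 14 → o.
Extended square (30″×15″, digits 0–9): lon ⌊0.02641/0.00833333⌋ = 3; lat ⌊0.00324/0.00416667⌋ = 0.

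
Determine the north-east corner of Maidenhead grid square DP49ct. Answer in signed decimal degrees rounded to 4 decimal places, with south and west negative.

Field D=3, P=15: +3·20° lon, +15·10° lat → SW at lon -120°, lat 60°.
Square 4, 9: +4·2° lon, +9·1° lat → SW at lon -112°, lat 69°.
Subsquare c=2, t=19: +2·0.0833333° lon, +19·0.0416667° lat → SW at lon -111.833°, lat 69.7917°.
Cell spans 0.0833333° lon × 0.0416667° lat. NE corner is SW corner plus one full cell.
latitude 69.8333, longitude -111.7500.

69.8333, -111.7500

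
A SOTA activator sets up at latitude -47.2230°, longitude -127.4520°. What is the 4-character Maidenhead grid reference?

CE62

Add 180° to longitude and 90° to latitude: 52.55, 42.78.
Field: 52.55/20 → 2 → C, 42.78/10 → 4 → E; chars CE.
Square: 12.55/2 → 6, 2.78/1 → 2; chars 62.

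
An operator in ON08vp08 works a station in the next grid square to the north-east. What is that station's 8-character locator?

ON08vp19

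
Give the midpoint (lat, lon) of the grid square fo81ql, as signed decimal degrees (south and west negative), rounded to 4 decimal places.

51.4792, -62.6250

Field F=5, O=14: +5·20° lon, +14·10° lat → SW at lon -80°, lat 50°.
Square 8, 1: +8·2° lon, +1·1° lat → SW at lon -64°, lat 51°.
Subsquare q=16, l=11: +16·0.0833333° lon, +11·0.0416667° lat → SW at lon -62.6667°, lat 51.4583°.
Cell spans 0.0833333° lon × 0.0416667° lat. Centre is SW corner plus half of each.
latitude 51.4792, longitude -62.6250.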